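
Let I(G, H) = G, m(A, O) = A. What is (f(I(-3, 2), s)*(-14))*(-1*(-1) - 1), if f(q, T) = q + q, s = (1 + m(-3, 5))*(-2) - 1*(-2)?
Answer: 0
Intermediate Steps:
s = 6 (s = (1 - 3)*(-2) - 1*(-2) = -2*(-2) + 2 = 4 + 2 = 6)
f(q, T) = 2*q
(f(I(-3, 2), s)*(-14))*(-1*(-1) - 1) = ((2*(-3))*(-14))*(-1*(-1) - 1) = (-6*(-14))*(1 - 1) = 84*0 = 0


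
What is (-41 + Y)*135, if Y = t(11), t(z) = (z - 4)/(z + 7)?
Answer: -10965/2 ≈ -5482.5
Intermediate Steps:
t(z) = (-4 + z)/(7 + z)
Y = 7/18 (Y = (-4 + 11)/(7 + 11) = 7/18 ≈ 0.38889)
(-41 + Y)*135 = (-41 + 7/18)*135 = -731/18*135 = -10965/2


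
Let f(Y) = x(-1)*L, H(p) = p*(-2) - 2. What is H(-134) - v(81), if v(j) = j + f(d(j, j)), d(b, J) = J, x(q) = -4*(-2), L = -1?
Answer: 193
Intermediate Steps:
x(q) = 8
H(p) = -2 - 2*p (H(p) = -2*p - 2 = -2 - 2*p)
f(Y) = -8 (f(Y) = 8*(-1) = -8)
v(j) = -8 + j (v(j) = j - 8 = -8 + j)
H(-134) - v(81) = (-2 - 2*(-134)) - (-8 + 81) = (-2 + 268) - 1*73 = 266 - 73 = 193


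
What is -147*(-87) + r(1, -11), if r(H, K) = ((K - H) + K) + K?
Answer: 12755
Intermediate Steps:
r(H, K) = -H + 3*K (r(H, K) = (-H + 2*K) + K = -H + 3*K)
-147*(-87) + r(1, -11) = -147*(-87) + (-1*1 + 3*(-11)) = 12789 + (-1 - 33) = 12789 - 34 = 12755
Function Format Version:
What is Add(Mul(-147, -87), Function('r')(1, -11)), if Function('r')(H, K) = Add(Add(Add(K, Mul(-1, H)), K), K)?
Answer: 12755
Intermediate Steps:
Function('r')(H, K) = Add(Mul(-1, H), Mul(3, K)) (Function('r')(H, K) = Add(Add(Mul(-1, H), Mul(2, K)), K) = Add(Mul(-1, H), Mul(3, K)))
Add(Mul(-147, -87), Function('r')(1, -11)) = Add(Mul(-147, -87), Add(Mul(-1, 1), Mul(3, -11))) = Add(12789, Add(-1, -33)) = Add(12789, -34) = 12755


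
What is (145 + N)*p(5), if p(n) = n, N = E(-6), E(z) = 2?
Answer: 735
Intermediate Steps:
N = 2
(145 + N)*p(5) = (145 + 2)*5 = 147*5 = 735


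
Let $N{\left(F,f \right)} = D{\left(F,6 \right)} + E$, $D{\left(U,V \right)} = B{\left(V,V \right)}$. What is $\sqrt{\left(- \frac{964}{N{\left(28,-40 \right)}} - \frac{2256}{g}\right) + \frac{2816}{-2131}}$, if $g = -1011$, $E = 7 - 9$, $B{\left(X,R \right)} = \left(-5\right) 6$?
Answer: $\frac{\sqrt{256093499598578}}{2872588} \approx 5.5709$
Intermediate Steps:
$B{\left(X,R \right)} = -30$
$E = -2$ ($E = 7 - 9 = -2$)
$D{\left(U,V \right)} = -30$
$N{\left(F,f \right)} = -32$ ($N{\left(F,f \right)} = -30 - 2 = -32$)
$\sqrt{\left(- \frac{964}{N{\left(28,-40 \right)}} - \frac{2256}{g}\right) + \frac{2816}{-2131}} = \sqrt{\left(- \frac{964}{-32} - \frac{2256}{-1011}\right) + \frac{2816}{-2131}} = \sqrt{\left(\left(-964\right) \left(- \frac{1}{32}\right) - - \frac{752}{337}\right) + 2816 \left(- \frac{1}{2131}\right)} = \sqrt{\left(\frac{241}{8} + \frac{752}{337}\right) - \frac{2816}{2131}} = \sqrt{\frac{87233}{2696} - \frac{2816}{2131}} = \sqrt{\frac{178301587}{5745176}} = \frac{\sqrt{256093499598578}}{2872588}$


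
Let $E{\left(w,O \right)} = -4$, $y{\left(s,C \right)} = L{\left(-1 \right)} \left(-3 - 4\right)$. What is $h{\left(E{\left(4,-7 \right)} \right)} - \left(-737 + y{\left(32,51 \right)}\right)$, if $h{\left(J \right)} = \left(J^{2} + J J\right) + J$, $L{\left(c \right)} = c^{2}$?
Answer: $772$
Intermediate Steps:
$y{\left(s,C \right)} = -7$ ($y{\left(s,C \right)} = \left(-1\right)^{2} \left(-3 - 4\right) = 1 \left(-7\right) = -7$)
$h{\left(J \right)} = J + 2 J^{2}$ ($h{\left(J \right)} = \left(J^{2} + J^{2}\right) + J = 2 J^{2} + J = J + 2 J^{2}$)
$h{\left(E{\left(4,-7 \right)} \right)} - \left(-737 + y{\left(32,51 \right)}\right) = - 4 \left(1 + 2 \left(-4\right)\right) - \left(-737 - 7\right) = - 4 \left(1 - 8\right) - -744 = \left(-4\right) \left(-7\right) + 744 = 28 + 744 = 772$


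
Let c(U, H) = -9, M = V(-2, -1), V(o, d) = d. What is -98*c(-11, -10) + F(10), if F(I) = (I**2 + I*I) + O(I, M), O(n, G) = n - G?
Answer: 1093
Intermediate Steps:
M = -1
F(I) = 1 + I + 2*I**2 (F(I) = (I**2 + I*I) + (I - 1*(-1)) = (I**2 + I**2) + (I + 1) = 2*I**2 + (1 + I) = 1 + I + 2*I**2)
-98*c(-11, -10) + F(10) = -98*(-9) + (1 + 10 + 2*10**2) = 882 + (1 + 10 + 2*100) = 882 + (1 + 10 + 200) = 882 + 211 = 1093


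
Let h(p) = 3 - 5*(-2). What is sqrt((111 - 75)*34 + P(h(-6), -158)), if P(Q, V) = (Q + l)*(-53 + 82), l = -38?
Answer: sqrt(499) ≈ 22.338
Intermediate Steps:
h(p) = 13 (h(p) = 3 + 10 = 13)
P(Q, V) = -1102 + 29*Q (P(Q, V) = (Q - 38)*(-53 + 82) = (-38 + Q)*29 = -1102 + 29*Q)
sqrt((111 - 75)*34 + P(h(-6), -158)) = sqrt((111 - 75)*34 + (-1102 + 29*13)) = sqrt(36*34 + (-1102 + 377)) = sqrt(1224 - 725) = sqrt(499)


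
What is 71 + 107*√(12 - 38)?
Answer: 71 + 107*I*√26 ≈ 71.0 + 545.59*I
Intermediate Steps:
71 + 107*√(12 - 38) = 71 + 107*√(-26) = 71 + 107*(I*√26) = 71 + 107*I*√26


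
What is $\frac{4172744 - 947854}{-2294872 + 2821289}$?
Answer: $\frac{3224890}{526417} \approx 6.1261$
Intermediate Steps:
$\frac{4172744 - 947854}{-2294872 + 2821289} = \frac{3224890}{526417}$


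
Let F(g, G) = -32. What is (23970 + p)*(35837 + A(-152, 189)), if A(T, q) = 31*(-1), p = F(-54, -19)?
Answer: 857124028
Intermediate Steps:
p = -32
A(T, q) = -31
(23970 + p)*(35837 + A(-152, 189)) = (23970 - 32)*(35837 - 31) = 23938*35806 = 857124028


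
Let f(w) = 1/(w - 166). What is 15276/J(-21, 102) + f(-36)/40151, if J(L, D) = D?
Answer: 20649338075/137878534 ≈ 149.76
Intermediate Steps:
f(w) = 1/(-166 + w)
15276/J(-21, 102) + f(-36)/40151 = 15276/102 + 1/(-166 - 36*40151) = 15276*(1/102) + (1/40151)/(-202) = 2546/17 - 1/202*1/40151 = 2546/17 - 1/8110502 = 20649338075/137878534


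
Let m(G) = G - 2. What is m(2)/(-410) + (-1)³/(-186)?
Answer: 1/186 ≈ 0.0053763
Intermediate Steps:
m(G) = -2 + G
m(2)/(-410) + (-1)³/(-186) = (-2 + 2)/(-410) + (-1)³/(-186) = 0*(-1/410) - 1*(-1/186) = 0 + 1/186 = 1/186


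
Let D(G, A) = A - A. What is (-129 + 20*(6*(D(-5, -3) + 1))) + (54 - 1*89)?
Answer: -44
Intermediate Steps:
D(G, A) = 0
(-129 + 20*(6*(D(-5, -3) + 1))) + (54 - 1*89) = (-129 + 20*(6*(0 + 1))) + (54 - 1*89) = (-129 + 20*(6*1)) + (54 - 89) = (-129 + 20*6) - 35 = (-129 + 120) - 35 = -9 - 35 = -44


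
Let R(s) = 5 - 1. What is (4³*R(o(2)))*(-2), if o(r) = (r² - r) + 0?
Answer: -512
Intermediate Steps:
o(r) = r² - r
R(s) = 4
(4³*R(o(2)))*(-2) = (4³*4)*(-2) = (64*4)*(-2) = 256*(-2) = -512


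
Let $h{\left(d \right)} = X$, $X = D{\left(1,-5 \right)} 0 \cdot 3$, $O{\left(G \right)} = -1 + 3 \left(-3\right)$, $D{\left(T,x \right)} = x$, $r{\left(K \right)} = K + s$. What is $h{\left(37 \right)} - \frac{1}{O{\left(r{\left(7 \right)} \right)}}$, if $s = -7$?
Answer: $\frac{1}{10} \approx 0.1$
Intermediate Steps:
$r{\left(K \right)} = -7 + K$ ($r{\left(K \right)} = K - 7 = -7 + K$)
$O{\left(G \right)} = -10$ ($O{\left(G \right)} = -1 - 9 = -10$)
$X = 0$ ($X = \left(-5\right) 0 \cdot 3 = 0 \cdot 3 = 0$)
$h{\left(d \right)} = 0$
$h{\left(37 \right)} - \frac{1}{O{\left(r{\left(7 \right)} \right)}} = 0 - \frac{1}{-10} = 0 - - \frac{1}{10} = 0 + \frac{1}{10} = \frac{1}{10}$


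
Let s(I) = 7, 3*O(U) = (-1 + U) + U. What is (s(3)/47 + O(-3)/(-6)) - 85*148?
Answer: -10642225/846 ≈ -12579.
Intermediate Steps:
O(U) = -⅓ + 2*U/3 (O(U) = ((-1 + U) + U)/3 = (-1 + 2*U)/3 = -⅓ + 2*U/3)
(s(3)/47 + O(-3)/(-6)) - 85*148 = (7/47 + (-⅓ + (⅔)*(-3))/(-6)) - 85*148 = (7*(1/47) + (-⅓ - 2)*(-⅙)) - 12580 = (7/47 - 7/3*(-⅙)) - 12580 = (7/47 + 7/18) - 12580 = 455/846 - 12580 = -10642225/846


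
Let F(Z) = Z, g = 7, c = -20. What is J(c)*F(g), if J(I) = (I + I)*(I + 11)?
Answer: 2520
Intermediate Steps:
J(I) = 2*I*(11 + I) (J(I) = (2*I)*(11 + I) = 2*I*(11 + I))
J(c)*F(g) = (2*(-20)*(11 - 20))*7 = (2*(-20)*(-9))*7 = 360*7 = 2520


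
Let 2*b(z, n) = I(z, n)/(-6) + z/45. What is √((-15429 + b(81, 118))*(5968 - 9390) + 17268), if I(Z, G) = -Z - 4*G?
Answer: √47389076130/30 ≈ 7256.3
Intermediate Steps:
b(z, n) = n/3 + 17*z/180 (b(z, n) = ((-z - 4*n)/(-6) + z/45)/2 = ((-z - 4*n)*(-⅙) + z*(1/45))/2 = ((z/6 + 2*n/3) + z/45)/2 = (2*n/3 + 17*z/90)/2 = n/3 + 17*z/180)
√((-15429 + b(81, 118))*(5968 - 9390) + 17268) = √((-15429 + ((⅓)*118 + (17/180)*81))*(5968 - 9390) + 17268) = √((-15429 + (118/3 + 153/20))*(-3422) + 17268) = √((-15429 + 2819/60)*(-3422) + 17268) = √(-922921/60*(-3422) + 17268) = √(1579117831/30 + 17268) = √(1579635871/30) = √47389076130/30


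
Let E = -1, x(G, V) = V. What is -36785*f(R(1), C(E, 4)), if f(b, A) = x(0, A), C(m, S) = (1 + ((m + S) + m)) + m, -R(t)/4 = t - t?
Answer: -73570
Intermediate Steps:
R(t) = 0 (R(t) = -4*(t - t) = -4*0 = 0)
C(m, S) = 1 + S + 3*m (C(m, S) = (1 + ((S + m) + m)) + m = (1 + (S + 2*m)) + m = (1 + S + 2*m) + m = 1 + S + 3*m)
f(b, A) = A
-36785*f(R(1), C(E, 4)) = -36785*(1 + 4 + 3*(-1)) = -36785*(1 + 4 - 3) = -36785*2 = -73570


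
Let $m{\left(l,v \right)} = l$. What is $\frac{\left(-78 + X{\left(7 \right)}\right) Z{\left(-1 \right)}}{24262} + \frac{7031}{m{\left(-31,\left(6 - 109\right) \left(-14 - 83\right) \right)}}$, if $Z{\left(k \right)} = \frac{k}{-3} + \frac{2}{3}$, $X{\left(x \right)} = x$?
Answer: $- \frac{170588323}{752122} \approx -226.81$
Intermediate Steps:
$Z{\left(k \right)} = \frac{2}{3} - \frac{k}{3}$ ($Z{\left(k \right)} = k \left(- \frac{1}{3}\right) + 2 \cdot \frac{1}{3} = - \frac{k}{3} + \frac{2}{3} = \frac{2}{3} - \frac{k}{3}$)
$\frac{\left(-78 + X{\left(7 \right)}\right) Z{\left(-1 \right)}}{24262} + \frac{7031}{m{\left(-31,\left(6 - 109\right) \left(-14 - 83\right) \right)}} = \frac{\left(-78 + 7\right) \left(\frac{2}{3} - - \frac{1}{3}\right)}{24262} + \frac{7031}{-31} = - 71 \left(\frac{2}{3} + \frac{1}{3}\right) \frac{1}{24262} + 7031 \left(- \frac{1}{31}\right) = \left(-71\right) 1 \cdot \frac{1}{24262} - \frac{7031}{31} = \left(-71\right) \frac{1}{24262} - \frac{7031}{31} = - \frac{71}{24262} - \frac{7031}{31} = - \frac{170588323}{752122}$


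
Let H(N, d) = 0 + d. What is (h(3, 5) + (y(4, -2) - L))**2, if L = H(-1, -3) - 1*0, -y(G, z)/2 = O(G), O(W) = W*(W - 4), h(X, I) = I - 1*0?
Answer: 64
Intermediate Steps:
h(X, I) = I (h(X, I) = I + 0 = I)
H(N, d) = d
O(W) = W*(-4 + W)
y(G, z) = -2*G*(-4 + G)
L = -3 (L = -3 - 1*0 = -3 + 0 = -3)
(h(3, 5) + (y(4, -2) - L))**2 = (5 + (2*4*(4 - 1*4) - 1*(-3)))**2 = (5 + (2*4*(4 - 4) + 3))**2 = (5 + (2*4*0 + 3))**2 = (5 + (0 + 3))**2 = (5 + 3)**2 = 8**2 = 64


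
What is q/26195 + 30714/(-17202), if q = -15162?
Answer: -177561659/75101065 ≈ -2.3643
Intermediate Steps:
q/26195 + 30714/(-17202) = -15162/26195 + 30714/(-17202) = -15162*1/26195 + 30714*(-1/17202) = -15162/26195 - 5119/2867 = -177561659/75101065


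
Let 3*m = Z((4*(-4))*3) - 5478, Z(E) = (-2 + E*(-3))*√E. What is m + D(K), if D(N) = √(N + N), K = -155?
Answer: -1826 + I*√310 + 568*I*√3/3 ≈ -1826.0 + 345.54*I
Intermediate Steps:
D(N) = √2*√N (D(N) = √(2*N) = √2*√N)
Z(E) = √E*(-2 - 3*E) (Z(E) = (-2 - 3*E)*√E = √E*(-2 - 3*E))
m = -1826 + 568*I*√3/3 (m = (√((4*(-4))*3)*(-2 - 3*4*(-4)*3) - 5478)/3 = (√(-16*3)*(-2 - (-48)*3) - 5478)/3 = (√(-48)*(-2 - 3*(-48)) - 5478)/3 = ((4*I*√3)*(-2 + 144) - 5478)/3 = ((4*I*√3)*142 - 5478)/3 = (568*I*√3 - 5478)/3 = (-5478 + 568*I*√3)/3 = -1826 + 568*I*√3/3 ≈ -1826.0 + 327.94*I)
m + D(K) = (-1826 + 568*I*√3/3) + √2*√(-155) = (-1826 + 568*I*√3/3) + √2*(I*√155) = (-1826 + 568*I*√3/3) + I*√310 = -1826 + I*√310 + 568*I*√3/3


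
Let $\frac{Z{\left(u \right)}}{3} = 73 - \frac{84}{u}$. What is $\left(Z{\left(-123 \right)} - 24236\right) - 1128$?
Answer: $- \frac{1030861}{41} \approx -25143.0$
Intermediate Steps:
$Z{\left(u \right)} = 219 - \frac{252}{u}$ ($Z{\left(u \right)} = 3 \left(73 - \frac{84}{u}\right) = 219 - \frac{252}{u}$)
$\left(Z{\left(-123 \right)} - 24236\right) - 1128 = \left(\left(219 - \frac{252}{-123}\right) - 24236\right) - 1128 = \left(\left(219 - - \frac{84}{41}\right) - 24236\right) - 1128 = \left(\left(219 + \frac{84}{41}\right) - 24236\right) - 1128 = \left(\frac{9063}{41} - 24236\right) - 1128 = - \frac{984613}{41} - 1128 = - \frac{1030861}{41}$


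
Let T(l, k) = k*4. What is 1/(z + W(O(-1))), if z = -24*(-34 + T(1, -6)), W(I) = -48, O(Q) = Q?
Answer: 1/1344 ≈ 0.00074405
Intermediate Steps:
T(l, k) = 4*k
z = 1392 (z = -24*(-34 + 4*(-6)) = -24*(-34 - 24) = -24*(-58) = 1392)
1/(z + W(O(-1))) = 1/(1392 - 48) = 1/1344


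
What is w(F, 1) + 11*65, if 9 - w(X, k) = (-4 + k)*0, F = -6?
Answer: 724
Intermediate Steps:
w(X, k) = 9 (w(X, k) = 9 - (-4 + k)*0 = 9 - 1*0 = 9 + 0 = 9)
w(F, 1) + 11*65 = 9 + 11*65 = 9 + 715 = 724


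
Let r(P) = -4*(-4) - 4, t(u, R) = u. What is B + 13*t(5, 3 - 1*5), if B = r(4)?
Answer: 77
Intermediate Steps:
r(P) = 12 (r(P) = 16 - 4 = 12)
B = 12
B + 13*t(5, 3 - 1*5) = 12 + 13*5 = 12 + 65 = 77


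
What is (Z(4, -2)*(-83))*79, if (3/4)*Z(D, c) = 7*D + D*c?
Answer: -524560/3 ≈ -1.7485e+5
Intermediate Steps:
Z(D, c) = 28*D/3 + 4*D*c/3 (Z(D, c) = 4*(7*D + D*c)/3 = 28*D/3 + 4*D*c/3)
(Z(4, -2)*(-83))*79 = (((4/3)*4*(7 - 2))*(-83))*79 = (((4/3)*4*5)*(-83))*79 = ((80/3)*(-83))*79 = -6640/3*79 = -524560/3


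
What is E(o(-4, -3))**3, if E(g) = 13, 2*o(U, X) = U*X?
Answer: 2197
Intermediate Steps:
o(U, X) = U*X/2 (o(U, X) = (U*X)/2 = U*X/2)
E(o(-4, -3))**3 = 13**3 = 2197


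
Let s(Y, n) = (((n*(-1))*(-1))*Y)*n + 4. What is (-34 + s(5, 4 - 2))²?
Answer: 100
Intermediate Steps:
s(Y, n) = 4 + Y*n² (s(Y, n) = ((-n*(-1))*Y)*n + 4 = (n*Y)*n + 4 = (Y*n)*n + 4 = Y*n² + 4 = 4 + Y*n²)
(-34 + s(5, 4 - 2))² = (-34 + (4 + 5*(4 - 2)²))² = (-34 + (4 + 5*2²))² = (-34 + (4 + 5*4))² = (-34 + (4 + 20))² = (-34 + 24)² = (-10)² = 100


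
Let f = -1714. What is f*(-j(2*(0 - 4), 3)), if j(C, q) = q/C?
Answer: -2571/4 ≈ -642.75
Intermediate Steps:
f*(-j(2*(0 - 4), 3)) = -(-1714)*3/((2*(0 - 4))) = -(-1714)*3/((2*(-4))) = -(-1714)*3/(-8) = -(-1714)*3*(-⅛) = -(-1714)*(-3)/8 = -1714*3/8 = -2571/4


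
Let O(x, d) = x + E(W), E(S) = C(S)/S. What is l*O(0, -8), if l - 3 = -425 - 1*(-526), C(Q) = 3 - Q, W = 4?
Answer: -26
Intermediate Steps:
E(S) = (3 - S)/S
O(x, d) = -¼ + x (O(x, d) = x + (3 - 1*4)/4 = x + (3 - 4)/4 = x + (¼)*(-1) = x - ¼ = -¼ + x)
l = 104 (l = 3 + (-425 - 1*(-526)) = 3 + (-425 + 526) = 3 + 101 = 104)
l*O(0, -8) = 104*(-¼ + 0) = 104*(-¼) = -26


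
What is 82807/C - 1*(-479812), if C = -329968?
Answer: 158322523209/329968 ≈ 4.7981e+5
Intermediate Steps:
82807/C - 1*(-479812) = 82807/(-329968) - 1*(-479812) = 82807*(-1/329968) + 479812 = -82807/329968 + 479812 = 158322523209/329968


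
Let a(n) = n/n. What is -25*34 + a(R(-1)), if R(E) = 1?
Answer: -849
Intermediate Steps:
a(n) = 1
-25*34 + a(R(-1)) = -25*34 + 1 = -850 + 1 = -849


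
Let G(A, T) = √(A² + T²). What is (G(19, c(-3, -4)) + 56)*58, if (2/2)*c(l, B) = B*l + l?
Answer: 3248 + 58*√442 ≈ 4467.4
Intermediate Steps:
c(l, B) = l + B*l (c(l, B) = B*l + l = l + B*l)
(G(19, c(-3, -4)) + 56)*58 = (√(19² + (-3*(1 - 4))²) + 56)*58 = (√(361 + (-3*(-3))²) + 56)*58 = (√(361 + 9²) + 56)*58 = (√(361 + 81) + 56)*58 = (√442 + 56)*58 = (56 + √442)*58 = 3248 + 58*√442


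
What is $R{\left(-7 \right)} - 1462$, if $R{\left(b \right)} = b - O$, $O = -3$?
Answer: $-1466$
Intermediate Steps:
$R{\left(b \right)} = 3 + b$ ($R{\left(b \right)} = b - -3 = b + 3 = 3 + b$)
$R{\left(-7 \right)} - 1462 = \left(3 - 7\right) - 1462 = -4 - 1462 = -1466$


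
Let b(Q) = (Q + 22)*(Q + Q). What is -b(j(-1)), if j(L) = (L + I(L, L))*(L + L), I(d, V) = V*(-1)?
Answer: 0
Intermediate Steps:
I(d, V) = -V
j(L) = 0 (j(L) = (L - L)*(L + L) = 0*(2*L) = 0)
b(Q) = 2*Q*(22 + Q) (b(Q) = (22 + Q)*(2*Q) = 2*Q*(22 + Q))
-b(j(-1)) = -2*0*(22 + 0) = -2*0*22 = -1*0 = 0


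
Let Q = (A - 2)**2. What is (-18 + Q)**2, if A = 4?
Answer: 196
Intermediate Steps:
Q = 4 (Q = (4 - 2)**2 = 2**2 = 4)
(-18 + Q)**2 = (-18 + 4)**2 = (-14)**2 = 196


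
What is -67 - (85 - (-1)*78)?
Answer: -230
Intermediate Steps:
-67 - (85 - (-1)*78) = -67 - (85 - 1*(-78)) = -67 - (85 + 78) = -67 - 1*163 = -67 - 163 = -230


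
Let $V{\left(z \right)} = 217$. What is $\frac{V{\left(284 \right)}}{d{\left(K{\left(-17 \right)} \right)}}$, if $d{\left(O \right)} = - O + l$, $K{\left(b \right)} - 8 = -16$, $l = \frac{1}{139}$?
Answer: $\frac{4309}{159} \approx 27.101$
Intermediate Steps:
$l = \frac{1}{139} \approx 0.0071942$
$K{\left(b \right)} = -8$ ($K{\left(b \right)} = 8 - 16 = -8$)
$d{\left(O \right)} = \frac{1}{139} - O$ ($d{\left(O \right)} = - O + \frac{1}{139} = \frac{1}{139} - O$)
$\frac{V{\left(284 \right)}}{d{\left(K{\left(-17 \right)} \right)}} = \frac{217}{\frac{1}{139} - -8} = \frac{217}{\frac{1}{139} + 8} = \frac{217}{\frac{1113}{139}} = 217 \cdot \frac{139}{1113} = \frac{4309}{159}$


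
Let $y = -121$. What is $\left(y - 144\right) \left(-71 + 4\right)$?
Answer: $17755$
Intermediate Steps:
$\left(y - 144\right) \left(-71 + 4\right) = \left(-121 - 144\right) \left(-71 + 4\right) = \left(-265\right) \left(-67\right) = 17755$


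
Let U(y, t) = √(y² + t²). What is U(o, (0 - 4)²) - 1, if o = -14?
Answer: -1 + 2*√113 ≈ 20.260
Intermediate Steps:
U(y, t) = √(t² + y²)
U(o, (0 - 4)²) - 1 = √(((0 - 4)²)² + (-14)²) - 1 = √(((-4)²)² + 196) - 1 = √(16² + 196) - 1 = √(256 + 196) - 1 = √452 - 1 = 2*√113 - 1 = -1 + 2*√113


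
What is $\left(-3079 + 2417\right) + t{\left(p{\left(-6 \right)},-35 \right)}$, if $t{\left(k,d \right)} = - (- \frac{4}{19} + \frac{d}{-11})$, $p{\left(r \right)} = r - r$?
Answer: $- \frac{138979}{209} \approx -664.97$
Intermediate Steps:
$p{\left(r \right)} = 0$
$t{\left(k,d \right)} = \frac{4}{19} + \frac{d}{11}$ ($t{\left(k,d \right)} = - (\left(-4\right) \frac{1}{19} + d \left(- \frac{1}{11}\right)) = - (- \frac{4}{19} - \frac{d}{11}) = \frac{4}{19} + \frac{d}{11}$)
$\left(-3079 + 2417\right) + t{\left(p{\left(-6 \right)},-35 \right)} = \left(-3079 + 2417\right) + \left(\frac{4}{19} + \frac{1}{11} \left(-35\right)\right) = -662 + \left(\frac{4}{19} - \frac{35}{11}\right) = -662 - \frac{621}{209} = - \frac{138979}{209}$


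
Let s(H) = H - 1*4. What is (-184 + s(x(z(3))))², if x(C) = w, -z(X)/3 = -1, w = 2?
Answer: 34596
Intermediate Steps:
z(X) = 3 (z(X) = -3*(-1) = 3)
x(C) = 2
s(H) = -4 + H (s(H) = H - 4 = -4 + H)
(-184 + s(x(z(3))))² = (-184 + (-4 + 2))² = (-184 - 2)² = (-186)² = 34596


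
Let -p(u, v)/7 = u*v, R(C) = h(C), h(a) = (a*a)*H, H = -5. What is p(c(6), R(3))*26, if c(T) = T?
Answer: 49140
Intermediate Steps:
h(a) = -5*a² (h(a) = (a*a)*(-5) = a²*(-5) = -5*a²)
R(C) = -5*C²
p(u, v) = -7*u*v
p(c(6), R(3))*26 = -7*6*(-5*3²)*26 = -7*6*(-5*9)*26 = -7*6*(-45)*26 = 1890*26 = 49140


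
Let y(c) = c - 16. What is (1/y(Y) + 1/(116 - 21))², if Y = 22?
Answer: 10201/324900 ≈ 0.031397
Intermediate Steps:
y(c) = -16 + c
(1/y(Y) + 1/(116 - 21))² = (1/(-16 + 22) + 1/(116 - 21))² = (1/6 + 1/95)² = (⅙ + 1/95)² = (101/570)² = 10201/324900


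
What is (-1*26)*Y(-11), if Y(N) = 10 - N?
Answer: -546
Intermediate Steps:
(-1*26)*Y(-11) = (-1*26)*(10 - 1*(-11)) = -26*(10 + 11) = -26*21 = -546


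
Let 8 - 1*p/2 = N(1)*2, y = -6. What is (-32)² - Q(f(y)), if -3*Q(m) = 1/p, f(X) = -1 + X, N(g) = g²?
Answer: 36865/36 ≈ 1024.0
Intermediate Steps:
p = 12 (p = 16 - 2*1²*2 = 16 - 2*2 = 16 - 4 = 12)
Q(m) = -1/36 (Q(m) = -⅓/12 = -⅓*1/12 = -1/36)
(-32)² - Q(f(y)) = (-32)² - 1*(-1/36) = 1024 + 1/36 = 36865/36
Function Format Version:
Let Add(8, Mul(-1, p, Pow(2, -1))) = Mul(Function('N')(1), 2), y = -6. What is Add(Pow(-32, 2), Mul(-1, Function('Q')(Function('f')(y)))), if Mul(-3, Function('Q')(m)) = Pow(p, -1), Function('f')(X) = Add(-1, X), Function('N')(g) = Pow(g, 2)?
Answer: Rational(36865, 36) ≈ 1024.0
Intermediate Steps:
p = 12 (p = Add(16, Mul(-2, Mul(Pow(1, 2), 2))) = Add(16, Mul(-2, Mul(1, 2))) = Add(16, Mul(-2, 2)) = Add(16, -4) = 12)
Function('Q')(m) = Rational(-1, 36) (Function('Q')(m) = Mul(Rational(-1, 3), Pow(12, -1)) = Mul(Rational(-1, 3), Rational(1, 12)) = Rational(-1, 36))
Add(Pow(-32, 2), Mul(-1, Function('Q')(Function('f')(y)))) = Add(Pow(-32, 2), Mul(-1, Rational(-1, 36))) = Add(1024, Rational(1, 36)) = Rational(36865, 36)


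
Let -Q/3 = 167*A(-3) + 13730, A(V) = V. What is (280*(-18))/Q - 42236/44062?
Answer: -242357942/291448099 ≈ -0.83156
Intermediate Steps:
Q = -39687 (Q = -3*(167*(-3) + 13730) = -3*(-501 + 13730) = -3*13229 = -39687)
(280*(-18))/Q - 42236/44062 = (280*(-18))/(-39687) - 42236/44062 = -5040*(-1/39687) - 42236*1/44062 = 1680/13229 - 21118/22031 = -242357942/291448099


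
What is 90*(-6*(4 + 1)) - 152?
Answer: -2852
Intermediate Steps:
90*(-6*(4 + 1)) - 152 = 90*(-6*5) - 152 = 90*(-30) - 152 = -2700 - 152 = -2852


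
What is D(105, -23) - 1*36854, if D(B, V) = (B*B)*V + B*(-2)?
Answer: -290639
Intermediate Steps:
D(B, V) = -2*B + V*B² (D(B, V) = B²*V - 2*B = V*B² - 2*B = -2*B + V*B²)
D(105, -23) - 1*36854 = 105*(-2 + 105*(-23)) - 1*36854 = 105*(-2 - 2415) - 36854 = 105*(-2417) - 36854 = -253785 - 36854 = -290639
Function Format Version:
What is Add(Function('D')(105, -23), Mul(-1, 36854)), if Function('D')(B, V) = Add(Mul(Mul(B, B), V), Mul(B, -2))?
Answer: -290639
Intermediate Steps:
Function('D')(B, V) = Add(Mul(-2, B), Mul(V, Pow(B, 2))) (Function('D')(B, V) = Add(Mul(Pow(B, 2), V), Mul(-2, B)) = Add(Mul(V, Pow(B, 2)), Mul(-2, B)) = Add(Mul(-2, B), Mul(V, Pow(B, 2))))
Add(Function('D')(105, -23), Mul(-1, 36854)) = Add(Mul(105, Add(-2, Mul(105, -23))), Mul(-1, 36854)) = Add(Mul(105, Add(-2, -2415)), -36854) = Add(Mul(105, -2417), -36854) = Add(-253785, -36854) = -290639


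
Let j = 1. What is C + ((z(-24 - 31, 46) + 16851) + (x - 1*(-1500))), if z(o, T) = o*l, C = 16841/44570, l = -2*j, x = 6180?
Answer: 1098266211/44570 ≈ 24641.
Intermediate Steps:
l = -2 (l = -2*1 = -2)
C = 16841/44570 (C = 16841*(1/44570) = 16841/44570 ≈ 0.37785)
z(o, T) = -2*o (z(o, T) = o*(-2) = -2*o)
C + ((z(-24 - 31, 46) + 16851) + (x - 1*(-1500))) = 16841/44570 + ((-2*(-24 - 31) + 16851) + (6180 - 1*(-1500))) = 16841/44570 + ((-2*(-55) + 16851) + (6180 + 1500)) = 16841/44570 + ((110 + 16851) + 7680) = 16841/44570 + (16961 + 7680) = 16841/44570 + 24641 = 1098266211/44570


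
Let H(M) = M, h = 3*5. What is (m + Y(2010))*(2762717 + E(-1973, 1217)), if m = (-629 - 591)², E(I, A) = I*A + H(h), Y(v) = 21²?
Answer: 538351506031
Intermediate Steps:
h = 15
Y(v) = 441
E(I, A) = 15 + A*I (E(I, A) = I*A + 15 = A*I + 15 = 15 + A*I)
m = 1488400 (m = (-1220)² = 1488400)
(m + Y(2010))*(2762717 + E(-1973, 1217)) = (1488400 + 441)*(2762717 + (15 + 1217*(-1973))) = 1488841*(2762717 + (15 - 2401141)) = 1488841*(2762717 - 2401126) = 1488841*361591 = 538351506031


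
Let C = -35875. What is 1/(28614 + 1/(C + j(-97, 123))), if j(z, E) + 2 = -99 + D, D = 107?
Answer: 35869/1026355565 ≈ 3.4948e-5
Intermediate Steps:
j(z, E) = 6 (j(z, E) = -2 + (-99 + 107) = -2 + 8 = 6)
1/(28614 + 1/(C + j(-97, 123))) = 1/(28614 + 1/(-35875 + 6)) = 1/(28614 + 1/(-35869)) = 1/(28614 - 1/35869) = 1/(1026355565/35869) = 35869/1026355565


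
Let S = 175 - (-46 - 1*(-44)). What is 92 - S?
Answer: -85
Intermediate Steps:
S = 177 (S = 175 - (-46 + 44) = 175 - 1*(-2) = 175 + 2 = 177)
92 - S = 92 - 1*177 = 92 - 177 = -85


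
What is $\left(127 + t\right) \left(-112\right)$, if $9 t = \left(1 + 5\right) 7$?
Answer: $- \frac{44240}{3} \approx -14747.0$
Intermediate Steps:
$t = \frac{14}{3}$ ($t = \frac{\left(1 + 5\right) 7}{9} = \frac{6 \cdot 7}{9} = \frac{1}{9} \cdot 42 = \frac{14}{3} \approx 4.6667$)
$\left(127 + t\right) \left(-112\right) = \left(127 + \frac{14}{3}\right) \left(-112\right) = \frac{395}{3} \left(-112\right) = - \frac{44240}{3}$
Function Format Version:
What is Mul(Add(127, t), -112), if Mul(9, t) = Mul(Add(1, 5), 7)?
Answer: Rational(-44240, 3) ≈ -14747.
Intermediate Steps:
t = Rational(14, 3) (t = Mul(Rational(1, 9), Mul(Add(1, 5), 7)) = Mul(Rational(1, 9), Mul(6, 7)) = Mul(Rational(1, 9), 42) = Rational(14, 3) ≈ 4.6667)
Mul(Add(127, t), -112) = Mul(Add(127, Rational(14, 3)), -112) = Mul(Rational(395, 3), -112) = Rational(-44240, 3)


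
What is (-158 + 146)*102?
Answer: -1224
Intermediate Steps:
(-158 + 146)*102 = -12*102 = -1224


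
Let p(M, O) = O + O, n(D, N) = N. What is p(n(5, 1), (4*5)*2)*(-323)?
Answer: -25840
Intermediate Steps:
p(M, O) = 2*O
p(n(5, 1), (4*5)*2)*(-323) = (2*((4*5)*2))*(-323) = (2*(20*2))*(-323) = (2*40)*(-323) = 80*(-323) = -25840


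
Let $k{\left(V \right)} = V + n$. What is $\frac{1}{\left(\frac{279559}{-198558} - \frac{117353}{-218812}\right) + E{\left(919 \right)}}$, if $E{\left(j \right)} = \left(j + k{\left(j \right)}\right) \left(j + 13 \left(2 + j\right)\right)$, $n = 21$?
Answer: $\frac{21723436548}{520628814318157477} \approx 4.1725 \cdot 10^{-8}$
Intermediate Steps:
$k{\left(V \right)} = 21 + V$ ($k{\left(V \right)} = V + 21 = 21 + V$)
$E{\left(j \right)} = \left(21 + 2 j\right) \left(26 + 14 j\right)$ ($E{\left(j \right)} = \left(j + \left(21 + j\right)\right) \left(j + 13 \left(2 + j\right)\right) = \left(21 + 2 j\right) \left(j + \left(26 + 13 j\right)\right) = \left(21 + 2 j\right) \left(26 + 14 j\right)$)
$\frac{1}{\left(\frac{279559}{-198558} - \frac{117353}{-218812}\right) + E{\left(919 \right)}} = \frac{1}{\left(\frac{279559}{-198558} - \frac{117353}{-218812}\right) + \left(546 + 28 \cdot 919^{2} + 346 \cdot 919\right)} = \frac{1}{\left(279559 \left(- \frac{1}{198558}\right) - - \frac{117353}{218812}\right) + \left(546 + 28 \cdot 844561 + 317974\right)} = \frac{1}{\left(- \frac{279559}{198558} + \frac{117353}{218812}\right) + \left(546 + 23647708 + 317974\right)} = \frac{1}{- \frac{18934743467}{21723436548} + 23966228} = \frac{1}{\frac{520628814318157477}{21723436548}} = \frac{21723436548}{520628814318157477}$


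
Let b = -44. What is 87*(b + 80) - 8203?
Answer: -5071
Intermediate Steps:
87*(b + 80) - 8203 = 87*(-44 + 80) - 8203 = 87*36 - 8203 = 3132 - 8203 = -5071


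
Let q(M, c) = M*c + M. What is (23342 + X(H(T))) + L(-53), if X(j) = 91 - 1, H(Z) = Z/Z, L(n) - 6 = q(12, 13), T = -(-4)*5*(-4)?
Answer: 23606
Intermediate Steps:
q(M, c) = M + M*c
T = -80 (T = -4*(-5)*(-4) = 20*(-4) = -80)
L(n) = 174 (L(n) = 6 + 12*(1 + 13) = 6 + 12*14 = 6 + 168 = 174)
H(Z) = 1
X(j) = 90
(23342 + X(H(T))) + L(-53) = (23342 + 90) + 174 = 23432 + 174 = 23606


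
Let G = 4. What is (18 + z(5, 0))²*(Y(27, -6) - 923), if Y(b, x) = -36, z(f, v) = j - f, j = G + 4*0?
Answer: -277151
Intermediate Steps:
j = 4 (j = 4 + 4*0 = 4 + 0 = 4)
z(f, v) = 4 - f
(18 + z(5, 0))²*(Y(27, -6) - 923) = (18 + (4 - 1*5))²*(-36 - 923) = (18 + (4 - 5))²*(-959) = (18 - 1)²*(-959) = 17²*(-959) = 289*(-959) = -277151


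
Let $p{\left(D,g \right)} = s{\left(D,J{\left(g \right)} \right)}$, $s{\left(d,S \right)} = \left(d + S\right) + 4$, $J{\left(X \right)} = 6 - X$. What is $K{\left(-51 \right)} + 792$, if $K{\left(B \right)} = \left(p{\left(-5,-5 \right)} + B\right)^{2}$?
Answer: $2473$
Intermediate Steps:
$s{\left(d,S \right)} = 4 + S + d$ ($s{\left(d,S \right)} = \left(S + d\right) + 4 = 4 + S + d$)
$p{\left(D,g \right)} = 10 + D - g$ ($p{\left(D,g \right)} = 4 - \left(-6 + g\right) + D = 10 + D - g$)
$K{\left(B \right)} = \left(10 + B\right)^{2}$ ($K{\left(B \right)} = \left(\left(10 - 5 - -5\right) + B\right)^{2} = \left(\left(10 - 5 + 5\right) + B\right)^{2} = \left(10 + B\right)^{2}$)
$K{\left(-51 \right)} + 792 = \left(10 - 51\right)^{2} + 792 = \left(-41\right)^{2} + 792 = 1681 + 792 = 2473$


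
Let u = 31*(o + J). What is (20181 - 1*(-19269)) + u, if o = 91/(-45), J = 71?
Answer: 1871474/45 ≈ 41588.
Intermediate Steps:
o = -91/45 (o = 91*(-1/45) = -91/45 ≈ -2.0222)
u = 96224/45 (u = 31*(-91/45 + 71) = 31*(3104/45) = 96224/45 ≈ 2138.3)
(20181 - 1*(-19269)) + u = (20181 - 1*(-19269)) + 96224/45 = (20181 + 19269) + 96224/45 = 39450 + 96224/45 = 1871474/45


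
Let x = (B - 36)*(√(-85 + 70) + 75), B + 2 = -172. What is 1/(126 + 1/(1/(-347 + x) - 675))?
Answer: 14913180197073904/1879038611233048141 + 210*I*√15/1879038611233048141 ≈ 0.0079366 + 4.3284e-16*I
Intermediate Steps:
B = -174 (B = -2 - 172 = -174)
x = -15750 - 210*I*√15 (x = (-174 - 36)*(√(-85 + 70) + 75) = -210*(√(-15) + 75) = -210*(I*√15 + 75) = -210*(75 + I*√15) = -15750 - 210*I*√15 ≈ -15750.0 - 813.33*I)
1/(126 + 1/(1/(-347 + x) - 675)) = 1/(126 + 1/(1/(-347 + (-15750 - 210*I*√15)) - 675)) = 1/(126 + 1/(1/(-16097 - 210*I*√15) - 675)) = 1/(126 + 1/(-675 + 1/(-16097 - 210*I*√15)))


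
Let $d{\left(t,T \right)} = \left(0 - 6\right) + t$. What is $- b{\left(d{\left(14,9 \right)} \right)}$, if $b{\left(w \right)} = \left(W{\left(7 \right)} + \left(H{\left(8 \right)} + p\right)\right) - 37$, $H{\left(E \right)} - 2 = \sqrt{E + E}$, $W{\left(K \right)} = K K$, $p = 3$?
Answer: $-21$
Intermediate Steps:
$W{\left(K \right)} = K^{2}$
$H{\left(E \right)} = 2 + \sqrt{2} \sqrt{E}$ ($H{\left(E \right)} = 2 + \sqrt{E + E} = 2 + \sqrt{2 E} = 2 + \sqrt{2} \sqrt{E}$)
$d{\left(t,T \right)} = -6 + t$
$b{\left(w \right)} = 21$ ($b{\left(w \right)} = \left(7^{2} + \left(\left(2 + \sqrt{2} \sqrt{8}\right) + 3\right)\right) - 37 = \left(49 + \left(\left(2 + \sqrt{2} \cdot 2 \sqrt{2}\right) + 3\right)\right) - 37 = \left(49 + \left(\left(2 + 4\right) + 3\right)\right) - 37 = \left(49 + \left(6 + 3\right)\right) - 37 = \left(49 + 9\right) - 37 = 58 - 37 = 21$)
$- b{\left(d{\left(14,9 \right)} \right)} = \left(-1\right) 21 = -21$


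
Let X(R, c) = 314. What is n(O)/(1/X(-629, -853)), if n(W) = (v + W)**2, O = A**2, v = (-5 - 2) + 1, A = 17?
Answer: 25147946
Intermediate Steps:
v = -6 (v = -7 + 1 = -6)
O = 289 (O = 17**2 = 289)
n(W) = (-6 + W)**2
n(O)/(1/X(-629, -853)) = (-6 + 289)**2/(1/314) = 283**2/(1/314) = 80089*314 = 25147946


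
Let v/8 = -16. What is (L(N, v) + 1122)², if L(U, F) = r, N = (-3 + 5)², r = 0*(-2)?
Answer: 1258884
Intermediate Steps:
v = -128 (v = 8*(-16) = -128)
r = 0
N = 4 (N = 2² = 4)
L(U, F) = 0
(L(N, v) + 1122)² = (0 + 1122)² = 1122² = 1258884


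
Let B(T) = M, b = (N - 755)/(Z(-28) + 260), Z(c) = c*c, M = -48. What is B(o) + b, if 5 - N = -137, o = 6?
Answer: -50725/1044 ≈ -48.587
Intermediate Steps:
N = 142 (N = 5 - 1*(-137) = 5 + 137 = 142)
Z(c) = c²
b = -613/1044 (b = (142 - 755)/((-28)² + 260) = -613/(784 + 260) = -613/1044 ≈ -0.58716)
B(T) = -48
B(o) + b = -48 - 613/1044 = -50725/1044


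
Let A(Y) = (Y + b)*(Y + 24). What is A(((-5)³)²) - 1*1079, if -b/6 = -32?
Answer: 247519154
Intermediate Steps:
b = 192 (b = -6*(-32) = 192)
A(Y) = (24 + Y)*(192 + Y) (A(Y) = (Y + 192)*(Y + 24) = (192 + Y)*(24 + Y) = (24 + Y)*(192 + Y))
A(((-5)³)²) - 1*1079 = (4608 + (((-5)³)²)² + 216*((-5)³)²) - 1*1079 = (4608 + ((-125)²)² + 216*(-125)²) - 1079 = (4608 + 15625² + 216*15625) - 1079 = (4608 + 244140625 + 3375000) - 1079 = 247520233 - 1079 = 247519154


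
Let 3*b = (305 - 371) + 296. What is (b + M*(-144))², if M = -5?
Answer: 5712100/9 ≈ 6.3468e+5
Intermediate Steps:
b = 230/3 (b = ((305 - 371) + 296)/3 = (-66 + 296)/3 = (⅓)*230 = 230/3 ≈ 76.667)
(b + M*(-144))² = (230/3 - 5*(-144))² = (230/3 + 720)² = (2390/3)² = 5712100/9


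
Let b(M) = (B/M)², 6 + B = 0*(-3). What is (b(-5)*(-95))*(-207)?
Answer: 141588/5 ≈ 28318.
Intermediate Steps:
B = -6 (B = -6 + 0*(-3) = -6 + 0 = -6)
b(M) = 36/M² (b(M) = (-6/M)² = 36/M²)
(b(-5)*(-95))*(-207) = ((36/(-5)²)*(-95))*(-207) = ((36*(1/25))*(-95))*(-207) = ((36/25)*(-95))*(-207) = -684/5*(-207) = 141588/5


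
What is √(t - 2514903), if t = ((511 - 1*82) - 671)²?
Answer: I*√2456339 ≈ 1567.3*I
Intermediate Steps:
t = 58564 (t = ((511 - 82) - 671)² = (429 - 671)² = (-242)² = 58564)
√(t - 2514903) = √(58564 - 2514903) = √(-2456339) = I*√2456339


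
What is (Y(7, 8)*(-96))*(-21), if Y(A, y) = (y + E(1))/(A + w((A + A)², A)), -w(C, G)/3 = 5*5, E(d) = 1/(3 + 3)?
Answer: -4116/17 ≈ -242.12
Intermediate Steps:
E(d) = ⅙ (E(d) = 1/6 = ⅙)
w(C, G) = -75 (w(C, G) = -15*5 = -3*25 = -75)
Y(A, y) = (⅙ + y)/(-75 + A) (Y(A, y) = (y + ⅙)/(A - 75) = (⅙ + y)/(-75 + A))
(Y(7, 8)*(-96))*(-21) = (((⅙ + 8)/(-75 + 7))*(-96))*(-21) = (((49/6)/(-68))*(-96))*(-21) = (-1/68*49/6*(-96))*(-21) = -49/408*(-96)*(-21) = (196/17)*(-21) = -4116/17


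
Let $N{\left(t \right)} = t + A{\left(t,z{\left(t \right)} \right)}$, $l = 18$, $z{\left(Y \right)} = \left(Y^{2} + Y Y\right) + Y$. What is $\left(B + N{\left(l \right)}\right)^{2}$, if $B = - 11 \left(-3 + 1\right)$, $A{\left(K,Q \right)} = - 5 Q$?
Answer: $10824100$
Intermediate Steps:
$z{\left(Y \right)} = Y + 2 Y^{2}$ ($z{\left(Y \right)} = \left(Y^{2} + Y^{2}\right) + Y = 2 Y^{2} + Y = Y + 2 Y^{2}$)
$N{\left(t \right)} = t - 5 t \left(1 + 2 t\right)$
$B = 22$ ($B = \left(-11\right) \left(-2\right) = 22$)
$\left(B + N{\left(l \right)}\right)^{2} = \left(22 + 2 \cdot 18 \left(-2 - 90\right)\right)^{2} = \left(22 + 2 \cdot 18 \left(-92\right)\right)^{2} = \left(22 - 3312\right)^{2} = \left(-3290\right)^{2} = 10824100$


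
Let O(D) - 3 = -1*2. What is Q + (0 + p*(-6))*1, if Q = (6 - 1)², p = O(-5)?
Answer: 19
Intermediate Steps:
O(D) = 1 (O(D) = 3 - 1*2 = 3 - 2 = 1)
p = 1
Q = 25 (Q = 5² = 25)
Q + (0 + p*(-6))*1 = 25 + (0 + 1*(-6))*1 = 25 + (0 - 6)*1 = 25 - 6*1 = 25 - 6 = 19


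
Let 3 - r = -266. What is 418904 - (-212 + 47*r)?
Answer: 406473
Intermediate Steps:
r = 269 (r = 3 - 1*(-266) = 3 + 266 = 269)
418904 - (-212 + 47*r) = 418904 - (-212 + 47*269) = 418904 - (-212 + 12643) = 418904 - 1*12431 = 418904 - 12431 = 406473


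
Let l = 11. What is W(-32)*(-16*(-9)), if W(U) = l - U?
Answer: 6192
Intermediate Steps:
W(U) = 11 - U
W(-32)*(-16*(-9)) = (11 - 1*(-32))*(-16*(-9)) = (11 + 32)*144 = 43*144 = 6192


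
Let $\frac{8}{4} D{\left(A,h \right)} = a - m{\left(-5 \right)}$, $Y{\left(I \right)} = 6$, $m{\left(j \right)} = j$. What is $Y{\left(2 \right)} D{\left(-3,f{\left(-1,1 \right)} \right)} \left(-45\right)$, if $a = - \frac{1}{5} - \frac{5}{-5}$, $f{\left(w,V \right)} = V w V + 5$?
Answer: $-783$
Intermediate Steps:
$f{\left(w,V \right)} = 5 + w V^{2}$ ($f{\left(w,V \right)} = w V^{2} + 5 = 5 + w V^{2}$)
$a = \frac{4}{5}$ ($a = \left(-1\right) \frac{1}{5} - -1 = - \frac{1}{5} + 1 = \frac{4}{5} \approx 0.8$)
$D{\left(A,h \right)} = \frac{29}{10}$ ($D{\left(A,h \right)} = \frac{\frac{4}{5} - -5}{2} = \frac{\frac{4}{5} + 5}{2} = \frac{1}{2} \cdot \frac{29}{5} = \frac{29}{10}$)
$Y{\left(2 \right)} D{\left(-3,f{\left(-1,1 \right)} \right)} \left(-45\right) = 6 \cdot \frac{29}{10} \left(-45\right) = \frac{87}{5} \left(-45\right) = -783$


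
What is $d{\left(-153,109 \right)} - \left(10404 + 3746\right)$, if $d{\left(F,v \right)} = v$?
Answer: $-14041$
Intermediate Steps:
$d{\left(-153,109 \right)} - \left(10404 + 3746\right) = 109 - \left(10404 + 3746\right) = 109 - 14150 = -14041$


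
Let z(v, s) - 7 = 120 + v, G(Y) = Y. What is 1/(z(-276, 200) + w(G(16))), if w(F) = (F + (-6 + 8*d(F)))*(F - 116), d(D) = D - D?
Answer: -1/1149 ≈ -0.00087032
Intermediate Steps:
z(v, s) = 127 + v (z(v, s) = 7 + (120 + v) = 127 + v)
d(D) = 0
w(F) = (-116 + F)*(-6 + F) (w(F) = (F + (-6 + 8*0))*(F - 116) = (F + (-6 + 0))*(-116 + F) = (F - 6)*(-116 + F) = (-6 + F)*(-116 + F) = (-116 + F)*(-6 + F))
1/(z(-276, 200) + w(G(16))) = 1/((127 - 276) + (696 + 16² - 122*16)) = 1/(-149 + (696 + 256 - 1952)) = 1/(-149 - 1000) = 1/(-1149) = -1/1149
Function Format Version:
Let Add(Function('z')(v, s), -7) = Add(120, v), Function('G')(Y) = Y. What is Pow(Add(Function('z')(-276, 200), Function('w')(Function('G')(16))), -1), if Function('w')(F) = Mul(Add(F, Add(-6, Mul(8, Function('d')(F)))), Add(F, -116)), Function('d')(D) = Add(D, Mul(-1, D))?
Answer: Rational(-1, 1149) ≈ -0.00087032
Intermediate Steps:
Function('z')(v, s) = Add(127, v) (Function('z')(v, s) = Add(7, Add(120, v)) = Add(127, v))
Function('d')(D) = 0
Function('w')(F) = Mul(Add(-116, F), Add(-6, F)) (Function('w')(F) = Mul(Add(F, Add(-6, Mul(8, 0))), Add(F, -116)) = Mul(Add(F, Add(-6, 0)), Add(-116, F)) = Mul(Add(F, -6), Add(-116, F)) = Mul(Add(-6, F), Add(-116, F)) = Mul(Add(-116, F), Add(-6, F)))
Pow(Add(Function('z')(-276, 200), Function('w')(Function('G')(16))), -1) = Pow(Add(Add(127, -276), Add(696, Pow(16, 2), Mul(-122, 16))), -1) = Pow(Add(-149, Add(696, 256, -1952)), -1) = Pow(Add(-149, -1000), -1) = Pow(-1149, -1) = Rational(-1, 1149)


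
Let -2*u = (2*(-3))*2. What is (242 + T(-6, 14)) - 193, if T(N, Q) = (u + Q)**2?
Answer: 449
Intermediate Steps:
u = 6 (u = -2*(-3)*2/2 = -(-3)*2 = -1/2*(-12) = 6)
T(N, Q) = (6 + Q)**2
(242 + T(-6, 14)) - 193 = (242 + (6 + 14)**2) - 193 = (242 + 20**2) - 193 = (242 + 400) - 193 = 642 - 193 = 449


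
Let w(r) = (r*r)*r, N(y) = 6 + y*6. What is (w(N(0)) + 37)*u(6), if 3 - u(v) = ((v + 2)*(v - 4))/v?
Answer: 253/3 ≈ 84.333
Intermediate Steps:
N(y) = 6 + 6*y
w(r) = r³ (w(r) = r²*r = r³)
u(v) = 3 - (-4 + v)*(2 + v)/v (u(v) = 3 - (v + 2)*(v - 4)/v = 3 - (2 + v)*(-4 + v)/v = 3 - (-4 + v)*(2 + v)/v)
(w(N(0)) + 37)*u(6) = ((6 + 6*0)³ + 37)*(5 - 1*6 + 8/6) = ((6 + 0)³ + 37)*(5 - 6 + 8*(⅙)) = (6³ + 37)*(5 - 6 + 4/3) = (216 + 37)*(⅓) = 253*(⅓) = 253/3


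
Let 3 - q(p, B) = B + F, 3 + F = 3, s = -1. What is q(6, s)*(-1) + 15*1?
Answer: 11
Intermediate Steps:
F = 0 (F = -3 + 3 = 0)
q(p, B) = 3 - B (q(p, B) = 3 - (B + 0) = 3 - B)
q(6, s)*(-1) + 15*1 = (3 - 1*(-1))*(-1) + 15*1 = (3 + 1)*(-1) + 15 = 4*(-1) + 15 = -4 + 15 = 11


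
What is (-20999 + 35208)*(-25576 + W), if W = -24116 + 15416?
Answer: -487027684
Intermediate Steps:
W = -8700
(-20999 + 35208)*(-25576 + W) = (-20999 + 35208)*(-25576 - 8700) = 14209*(-34276) = -487027684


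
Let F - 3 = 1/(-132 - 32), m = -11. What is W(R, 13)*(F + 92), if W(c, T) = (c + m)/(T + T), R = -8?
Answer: -296001/4264 ≈ -69.419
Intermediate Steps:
F = 491/164 (F = 3 + 1/(-132 - 32) = 3 + 1/(-164) = 3 - 1/164 = 491/164 ≈ 2.9939)
W(c, T) = (-11 + c)/(2*T) (W(c, T) = (c - 11)/(T + T) = (-11 + c)/((2*T)) = (-11 + c)*(1/(2*T)) = (-11 + c)/(2*T))
W(R, 13)*(F + 92) = ((½)*(-11 - 8)/13)*(491/164 + 92) = ((½)*(1/13)*(-19))*(15579/164) = -19/26*15579/164 = -296001/4264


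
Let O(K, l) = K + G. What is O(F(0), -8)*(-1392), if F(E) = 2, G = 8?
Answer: -13920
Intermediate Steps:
O(K, l) = 8 + K (O(K, l) = K + 8 = 8 + K)
O(F(0), -8)*(-1392) = (8 + 2)*(-1392) = 10*(-1392) = -13920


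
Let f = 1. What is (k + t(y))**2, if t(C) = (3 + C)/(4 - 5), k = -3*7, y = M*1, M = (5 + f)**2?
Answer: 3600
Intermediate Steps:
M = 36 (M = (5 + 1)**2 = 6**2 = 36)
y = 36 (y = 36*1 = 36)
k = -21
t(C) = -3 - C (t(C) = (3 + C)/(-1) = (3 + C)*(-1) = -3 - C)
(k + t(y))**2 = (-21 + (-3 - 1*36))**2 = (-21 + (-3 - 36))**2 = (-21 - 39)**2 = (-60)**2 = 3600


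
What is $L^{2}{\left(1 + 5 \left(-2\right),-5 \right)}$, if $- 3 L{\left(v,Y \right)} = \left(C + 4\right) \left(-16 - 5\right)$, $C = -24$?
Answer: $19600$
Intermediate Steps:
$L{\left(v,Y \right)} = -140$ ($L{\left(v,Y \right)} = - \frac{\left(-24 + 4\right) \left(-16 - 5\right)}{3} = - \frac{\left(-20\right) \left(-21\right)}{3} = \left(- \frac{1}{3}\right) 420 = -140$)
$L^{2}{\left(1 + 5 \left(-2\right),-5 \right)} = \left(-140\right)^{2} = 19600$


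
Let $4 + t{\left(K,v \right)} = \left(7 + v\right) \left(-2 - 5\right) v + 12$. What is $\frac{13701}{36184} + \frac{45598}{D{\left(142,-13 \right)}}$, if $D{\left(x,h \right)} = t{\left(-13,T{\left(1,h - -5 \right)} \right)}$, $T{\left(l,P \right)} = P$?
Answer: $- \frac{51539387}{54276} \approx -949.58$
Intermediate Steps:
$t{\left(K,v \right)} = 8 + v \left(-49 - 7 v\right)$ ($t{\left(K,v \right)} = -4 + \left(\left(7 + v\right) \left(-2 - 5\right) v + 12\right) = -4 + \left(\left(7 + v\right) \left(-7\right) v + 12\right) = -4 + \left(\left(-49 - 7 v\right) v + 12\right) = -4 + \left(v \left(-49 - 7 v\right) + 12\right) = -4 + \left(12 + v \left(-49 - 7 v\right)\right) = 8 + v \left(-49 - 7 v\right)$)
$D{\left(x,h \right)} = -237 - 49 h - 7 \left(5 + h\right)^{2}$ ($D{\left(x,h \right)} = 8 - 49 \left(h - -5\right) - 7 \left(h - -5\right)^{2} = 8 - 49 \left(h + 5\right) - 7 \left(h + 5\right)^{2} = 8 - 49 \left(5 + h\right) - 7 \left(5 + h\right)^{2} = 8 - \left(245 + 49 h\right) - 7 \left(5 + h\right)^{2} = -237 - 49 h - 7 \left(5 + h\right)^{2}$)
$\frac{13701}{36184} + \frac{45598}{D{\left(142,-13 \right)}} = \frac{13701}{36184} + \frac{45598}{-412 - -1547 - 7 \left(-13\right)^{2}} = 13701 \cdot \frac{1}{36184} + \frac{45598}{-412 + 1547 - 1183} = \frac{13701}{36184} + \frac{45598}{-412 + 1547 - 1183} = \frac{13701}{36184} + \frac{45598}{-48} = \frac{13701}{36184} + 45598 \left(- \frac{1}{48}\right) = \frac{13701}{36184} - \frac{22799}{24} = - \frac{51539387}{54276}$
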